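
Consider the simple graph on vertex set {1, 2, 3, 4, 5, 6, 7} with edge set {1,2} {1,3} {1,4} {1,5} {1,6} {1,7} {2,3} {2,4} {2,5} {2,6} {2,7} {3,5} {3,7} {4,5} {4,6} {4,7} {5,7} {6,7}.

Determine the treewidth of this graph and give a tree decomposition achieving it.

Treewidth 4.
Bags: B1 = {1, 2, 4, 5, 7}  B2 = {1, 2, 3, 5, 7}  B3 = {1, 2, 4, 6, 7}
Tree: B1–B2, B1–B3

The largest bag has 5 vertices, giving width 4; this decomposition certifies tw(G) ≤ 4. For the lower bound, the 5 vertices {1, 2, 3, 5, 7} are pairwise adjacent, and any tree decomposition puts a clique entirely inside one bag — forcing width ≥ 4. Hence tw(G) = 4 exactly.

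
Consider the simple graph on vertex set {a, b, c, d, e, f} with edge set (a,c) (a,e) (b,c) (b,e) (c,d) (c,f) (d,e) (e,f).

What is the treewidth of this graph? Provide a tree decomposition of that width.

The largest bag has 3 vertices, giving width 2; this decomposition certifies tw(G) ≤ 2. The edges e–b–c–f–e form a cycle, so G is not a tree and its treewidth is at least 2. Hence tw(G) = 2 exactly.

Treewidth 2.
One optimal decomposition is:
Bags: B1 = {b, c, e}  B2 = {c, e, f}  B3 = {a, c, e}  B4 = {c, d, e}
Tree: B1–B2, B2–B3, B3–B4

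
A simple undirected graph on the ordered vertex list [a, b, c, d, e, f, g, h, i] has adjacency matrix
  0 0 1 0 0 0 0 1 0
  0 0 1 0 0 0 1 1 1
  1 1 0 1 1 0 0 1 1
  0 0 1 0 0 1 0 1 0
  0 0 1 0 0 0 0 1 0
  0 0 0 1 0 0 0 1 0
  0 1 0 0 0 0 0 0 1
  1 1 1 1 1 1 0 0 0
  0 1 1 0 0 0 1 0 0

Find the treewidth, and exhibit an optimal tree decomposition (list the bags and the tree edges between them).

Treewidth 2.
One such decomposition:
Bags: B1 = {c, d, h}  B2 = {d, f, h}  B3 = {b, c, h}  B4 = {a, c, h}  B5 = {c, e, h}  B6 = {b, c, i}  B7 = {b, g, i}
Tree: B1–B2, B1–B3, B1–B4, B1–B5, B3–B6, B6–B7

The largest bag has 3 vertices, giving width 2; this decomposition certifies tw(G) ≤ 2. For the lower bound, the 3 vertices {b, g, i} are pairwise adjacent, and any tree decomposition puts a clique entirely inside one bag — forcing width ≥ 2. The upper and lower bounds meet at 2, so that is the treewidth.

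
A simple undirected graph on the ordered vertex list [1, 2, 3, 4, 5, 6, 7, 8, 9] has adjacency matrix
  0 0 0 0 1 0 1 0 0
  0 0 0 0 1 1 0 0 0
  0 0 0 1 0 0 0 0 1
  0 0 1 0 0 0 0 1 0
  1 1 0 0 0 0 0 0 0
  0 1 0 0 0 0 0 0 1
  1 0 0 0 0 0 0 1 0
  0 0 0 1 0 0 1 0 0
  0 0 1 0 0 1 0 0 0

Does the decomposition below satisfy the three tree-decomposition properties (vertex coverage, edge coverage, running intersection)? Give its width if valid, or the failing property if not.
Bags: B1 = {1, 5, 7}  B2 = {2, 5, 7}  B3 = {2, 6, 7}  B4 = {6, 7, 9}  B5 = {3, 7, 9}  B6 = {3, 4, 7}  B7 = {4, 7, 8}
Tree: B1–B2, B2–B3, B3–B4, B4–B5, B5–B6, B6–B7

Yes; width 2.

Vertex coverage: the bags together contain {1, 2, 3, 4, 5, 6, 7, 8, 9}, the full vertex set. Edge coverage: each edge of G has both endpoints in at least one bag. Running intersection: for every vertex, the bags containing it form a connected subtree. All three properties hold, so this is a valid tree decomposition of width max|bag| − 1 = 2, and hence tw(G) ≤ 2.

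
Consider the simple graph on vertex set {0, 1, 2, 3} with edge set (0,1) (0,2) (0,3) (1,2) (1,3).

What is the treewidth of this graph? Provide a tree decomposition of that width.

Treewidth 2.
One optimal decomposition is:
Bags: B1 = {0, 1, 3}  B2 = {0, 1, 2}
Tree: B1–B2

The largest bag has 3 vertices, giving width 2; this decomposition certifies tw(G) ≤ 2. Conversely, {0, 1, 2} is a clique of size 3, and the vertices of any clique must share a bag in every tree decomposition; so some bag has ≥ 3 vertices and tw(G) ≥ 2. Combining the bounds, tw(G) = 2.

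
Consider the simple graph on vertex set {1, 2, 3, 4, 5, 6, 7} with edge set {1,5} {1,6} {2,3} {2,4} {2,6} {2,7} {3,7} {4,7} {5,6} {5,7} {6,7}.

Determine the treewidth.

A width-2 tree decomposition is:
Bags: B1 = {2, 6, 7}  B2 = {5, 6, 7}  B3 = {2, 3, 7}  B4 = {2, 4, 7}  B5 = {1, 5, 6}
Tree: B1–B2, B1–B3, B1–B4, B2–B5
Every bag has size at most 3, so the width is 3 − 1 = 2 and tw(G) ≤ 2. For the lower bound, the 3 vertices {1, 5, 6} are pairwise adjacent, and any tree decomposition puts a clique entirely inside one bag — forcing width ≥ 2. The upper and lower bounds meet at 2, so that is the treewidth.

2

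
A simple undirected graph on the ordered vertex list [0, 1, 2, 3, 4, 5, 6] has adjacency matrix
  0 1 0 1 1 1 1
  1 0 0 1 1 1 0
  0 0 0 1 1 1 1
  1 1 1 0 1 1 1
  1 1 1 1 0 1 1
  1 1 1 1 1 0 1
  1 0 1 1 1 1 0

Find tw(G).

4

A width-4 tree decomposition is:
Bags: B1 = {0, 3, 4, 5, 6}  B2 = {2, 3, 4, 5, 6}  B3 = {0, 1, 3, 4, 5}
Tree: B1–B2, B1–B3
Each bag holds 5 vertices, so the decomposition has width 4, which upper-bounds the treewidth. On the other hand G contains the 5-clique {0, 1, 3, 4, 5}. A clique must lie in a single bag of any decomposition, so no decomposition can have width below 4. Combining the bounds, tw(G) = 4.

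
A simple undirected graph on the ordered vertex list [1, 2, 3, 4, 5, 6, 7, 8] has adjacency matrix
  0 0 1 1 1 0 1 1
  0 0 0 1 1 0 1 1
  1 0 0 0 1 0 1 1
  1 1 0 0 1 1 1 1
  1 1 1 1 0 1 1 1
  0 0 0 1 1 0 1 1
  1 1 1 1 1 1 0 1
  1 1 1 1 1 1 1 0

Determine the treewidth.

A width-4 tree decomposition is:
Bags: B1 = {2, 4, 5, 7, 8}  B2 = {1, 4, 5, 7, 8}  B3 = {1, 3, 5, 7, 8}  B4 = {4, 5, 6, 7, 8}
Tree: B1–B2, B2–B3, B2–B4
Each bag holds 5 vertices, so the decomposition has width 4, which upper-bounds the treewidth. On the other hand G contains the 5-clique {1, 3, 5, 7, 8}. A clique must lie in a single bag of any decomposition, so no decomposition can have width below 4. Combining the bounds, tw(G) = 4.

4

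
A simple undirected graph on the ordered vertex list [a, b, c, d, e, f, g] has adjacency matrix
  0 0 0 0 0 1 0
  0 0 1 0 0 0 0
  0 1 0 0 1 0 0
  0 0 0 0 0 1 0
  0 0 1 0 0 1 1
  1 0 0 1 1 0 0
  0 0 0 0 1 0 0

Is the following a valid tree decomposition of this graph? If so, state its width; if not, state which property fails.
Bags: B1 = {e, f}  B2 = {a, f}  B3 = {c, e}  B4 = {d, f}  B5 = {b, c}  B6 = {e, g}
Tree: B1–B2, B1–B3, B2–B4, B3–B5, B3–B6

Checking the three conditions: (i) the bags cover all of {a, b, c, d, e, f, g}; (ii) for each edge, some bag contains both endpoints; (iii) the bags containing any fixed vertex form a subtree. All hold, so the decomposition is valid with width 2 − 1 = 1.

Yes; width 1.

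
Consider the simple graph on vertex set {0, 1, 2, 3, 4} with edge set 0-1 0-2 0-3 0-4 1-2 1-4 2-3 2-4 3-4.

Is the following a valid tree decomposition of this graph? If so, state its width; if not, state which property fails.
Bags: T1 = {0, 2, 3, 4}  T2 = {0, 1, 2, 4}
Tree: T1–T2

Yes; width 3.

Vertex coverage: the bags together contain {0, 1, 2, 3, 4}, the full vertex set. Edge coverage: each edge of G has both endpoints in at least one bag. Running intersection: for every vertex, the bags containing it form a connected subtree. All three properties hold, so this is a valid tree decomposition of width max|bag| − 1 = 3, and hence tw(G) ≤ 3.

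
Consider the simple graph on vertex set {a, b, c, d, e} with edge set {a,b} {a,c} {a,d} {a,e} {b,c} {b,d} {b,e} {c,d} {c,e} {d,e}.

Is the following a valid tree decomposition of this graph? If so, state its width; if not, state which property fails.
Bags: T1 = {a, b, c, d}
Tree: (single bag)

A tree decomposition must satisfy three properties: every vertex lies in some bag; for every edge, both endpoints lie together in some bag; and for every vertex, the bags containing it form a connected subtree. Here vertex e appears in no bag, so the decomposition is invalid.

No — vertex e appears in no bag.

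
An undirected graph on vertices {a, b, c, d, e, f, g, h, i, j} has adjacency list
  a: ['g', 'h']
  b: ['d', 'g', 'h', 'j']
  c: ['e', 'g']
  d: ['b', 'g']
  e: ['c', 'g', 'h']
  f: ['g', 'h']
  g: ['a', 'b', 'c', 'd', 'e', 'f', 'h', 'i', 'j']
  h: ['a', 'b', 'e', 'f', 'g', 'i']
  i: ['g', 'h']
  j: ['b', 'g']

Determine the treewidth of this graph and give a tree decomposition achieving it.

Treewidth 2.
One optimal decomposition is:
Bags: B1 = {b, g, h}  B2 = {b, g, j}  B3 = {f, g, h}  B4 = {a, g, h}  B5 = {e, g, h}  B6 = {c, e, g}  B7 = {g, h, i}  B8 = {b, d, g}
Tree: B1–B2, B1–B3, B1–B4, B1–B5, B5–B6, B5–B7, B2–B8

The largest bag has 3 vertices, giving width 2; this decomposition certifies tw(G) ≤ 2. Conversely, {b, d, g} is a clique of size 3, and the vertices of any clique must share a bag in every tree decomposition; so some bag has ≥ 3 vertices and tw(G) ≥ 2. Therefore the treewidth is 2.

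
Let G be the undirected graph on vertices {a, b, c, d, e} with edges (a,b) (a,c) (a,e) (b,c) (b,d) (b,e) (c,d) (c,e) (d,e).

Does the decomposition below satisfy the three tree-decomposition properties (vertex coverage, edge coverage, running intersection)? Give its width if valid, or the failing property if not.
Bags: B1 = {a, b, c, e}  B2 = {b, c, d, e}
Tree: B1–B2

Yes; width 3.

Vertex coverage: the bags together contain {a, b, c, d, e}, the full vertex set. Edge coverage: each edge of G has both endpoints in at least one bag. Running intersection: for every vertex, the bags containing it form a connected subtree. All three properties hold, so this is a valid tree decomposition of width max|bag| − 1 = 3, and hence tw(G) ≤ 3.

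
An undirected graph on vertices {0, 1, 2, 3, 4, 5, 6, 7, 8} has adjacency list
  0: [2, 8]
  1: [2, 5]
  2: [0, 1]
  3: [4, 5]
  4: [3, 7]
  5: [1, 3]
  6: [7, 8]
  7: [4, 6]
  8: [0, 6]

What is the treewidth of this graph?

A width-2 tree decomposition is:
Bags: B1 = {6, 7, 8}  B2 = {0, 7, 8}  B3 = {0, 2, 7}  B4 = {1, 2, 7}  B5 = {1, 5, 7}  B6 = {3, 5, 7}  B7 = {3, 4, 7}
Tree: B1–B2, B2–B3, B3–B4, B4–B5, B5–B6, B6–B7
The largest bag has 3 vertices, giving width 2; this decomposition certifies tw(G) ≤ 2. Since 7–6–8–0–2–1–5–3–4–7 is a cycle in G, G is not acyclic. Forests are exactly the graphs of treewidth ≤ 1, so tw(G) ≥ 2. Combining the bounds, tw(G) = 2.

2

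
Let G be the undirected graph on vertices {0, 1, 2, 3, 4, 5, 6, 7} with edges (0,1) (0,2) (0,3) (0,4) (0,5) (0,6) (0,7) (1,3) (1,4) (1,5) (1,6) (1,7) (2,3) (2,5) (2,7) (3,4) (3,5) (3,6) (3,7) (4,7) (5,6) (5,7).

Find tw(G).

4

A width-4 tree decomposition is:
Bags: B1 = {0, 1, 3, 5, 6}  B2 = {0, 1, 3, 5, 7}  B3 = {0, 1, 3, 4, 7}  B4 = {0, 2, 3, 5, 7}
Tree: B1–B2, B2–B3, B2–B4
The largest bag has 5 vertices, giving width 4; this decomposition certifies tw(G) ≤ 4. Conversely, {0, 1, 3, 4, 7} is a clique of size 5, and the vertices of any clique must share a bag in every tree decomposition; so some bag has ≥ 5 vertices and tw(G) ≥ 4. Therefore the treewidth is 4.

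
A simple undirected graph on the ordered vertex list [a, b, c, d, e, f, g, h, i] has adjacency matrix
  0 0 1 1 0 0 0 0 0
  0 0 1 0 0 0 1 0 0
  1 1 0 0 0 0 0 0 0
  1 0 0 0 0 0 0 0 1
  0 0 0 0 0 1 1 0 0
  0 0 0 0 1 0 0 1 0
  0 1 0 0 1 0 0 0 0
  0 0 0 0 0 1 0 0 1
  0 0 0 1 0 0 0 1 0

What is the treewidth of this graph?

A width-2 tree decomposition is:
Bags: B1 = {e, f, g}  B2 = {b, f, g}  B3 = {b, c, f}  B4 = {a, c, f}  B5 = {a, d, f}  B6 = {d, f, i}  B7 = {f, h, i}
Tree: B1–B2, B2–B3, B3–B4, B4–B5, B5–B6, B6–B7
Each bag holds 3 vertices, so the decomposition has width 2, which upper-bounds the treewidth. Since f–e–g–b–c–a–d–i–h–f is a cycle in G, G is not acyclic. Forests are exactly the graphs of treewidth ≤ 1, so tw(G) ≥ 2. The upper and lower bounds meet at 2, so that is the treewidth.

2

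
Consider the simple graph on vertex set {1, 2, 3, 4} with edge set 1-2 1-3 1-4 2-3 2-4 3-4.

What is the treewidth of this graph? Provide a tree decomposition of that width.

Treewidth 3.
One such decomposition:
Bags: B1 = {1, 2, 3, 4}
Tree: (single bag)

A single bag containing all 4 vertices is trivially a valid decomposition of width 3. Conversely, {1, 2, 3, 4} is a clique of size 4, and the vertices of any clique must share a bag in every tree decomposition; so some bag has ≥ 4 vertices and tw(G) ≥ 3. Combining the bounds, tw(G) = 3.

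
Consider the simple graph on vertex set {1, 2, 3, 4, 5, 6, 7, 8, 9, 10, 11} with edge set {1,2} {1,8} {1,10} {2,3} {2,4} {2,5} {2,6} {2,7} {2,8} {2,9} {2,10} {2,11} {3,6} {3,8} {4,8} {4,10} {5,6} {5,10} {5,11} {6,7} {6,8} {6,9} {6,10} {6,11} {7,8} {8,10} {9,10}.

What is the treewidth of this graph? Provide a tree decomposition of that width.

Treewidth 3.
One optimal decomposition is:
Bags: B1 = {1, 2, 8, 10}  B2 = {2, 4, 8, 10}  B3 = {2, 6, 8, 10}  B4 = {2, 6, 7, 8}  B5 = {2, 5, 6, 10}  B6 = {2, 5, 6, 11}  B7 = {2, 6, 9, 10}  B8 = {2, 3, 6, 8}
Tree: B1–B2, B2–B3, B3–B4, B3–B5, B5–B6, B3–B7, B3–B8

Every bag has size at most 4, so the width is 4 − 1 = 3 and tw(G) ≤ 3. For the lower bound, the 4 vertices {1, 2, 8, 10} are pairwise adjacent, and any tree decomposition puts a clique entirely inside one bag — forcing width ≥ 3. Therefore the treewidth is 3.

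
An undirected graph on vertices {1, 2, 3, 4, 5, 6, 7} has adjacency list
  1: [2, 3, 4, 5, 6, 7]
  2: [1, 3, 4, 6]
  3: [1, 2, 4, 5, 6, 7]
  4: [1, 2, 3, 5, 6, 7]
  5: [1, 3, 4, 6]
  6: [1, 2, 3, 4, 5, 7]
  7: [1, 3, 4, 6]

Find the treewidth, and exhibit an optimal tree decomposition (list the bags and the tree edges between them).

Treewidth 4.
One such decomposition:
Bags: B1 = {1, 3, 4, 6, 7}  B2 = {1, 2, 3, 4, 6}  B3 = {1, 3, 4, 5, 6}
Tree: B1–B2, B1–B3

Every bag has size at most 5, so the width is 5 − 1 = 4 and tw(G) ≤ 4. Conversely, {1, 2, 3, 4, 6} is a clique of size 5, and the vertices of any clique must share a bag in every tree decomposition; so some bag has ≥ 5 vertices and tw(G) ≥ 4. Combining the bounds, tw(G) = 4.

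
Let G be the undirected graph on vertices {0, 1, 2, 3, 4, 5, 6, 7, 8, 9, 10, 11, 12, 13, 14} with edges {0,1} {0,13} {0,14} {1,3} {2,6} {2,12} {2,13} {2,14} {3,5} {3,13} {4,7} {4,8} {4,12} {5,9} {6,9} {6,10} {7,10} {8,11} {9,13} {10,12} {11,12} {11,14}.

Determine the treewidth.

A width-3 tree decomposition is:
Bags: B1 = {4, 7, 8, 10}  B2 = {4, 8, 10, 12}  B3 = {8, 10, 11, 12}  B4 = {6, 10, 11, 12}  B5 = {2, 6, 11, 12}  B6 = {2, 6, 11, 14}  B7 = {2, 6, 9, 14}  B8 = {2, 9, 13, 14}  B9 = {0, 9, 13, 14}  B10 = {0, 5, 9, 13}  B11 = {0, 3, 5, 13}  B12 = {0, 1, 3, 5}
Tree: B1–B2, B2–B3, B3–B4, B4–B5, B5–B6, B6–B7, B7–B8, B8–B9, B9–B10, B10–B11, B11–B12
Every bag has size at most 4, so the width is 4 − 1 = 3 and tw(G) ≤ 3. For the lower bound: the 4 vertex sets {4,7,8}, {10}, {12}, {2,6,11,14} are disjoint, each induces a connected subgraph, and every pair is joined by at least one edge of G. Contracting each set to a single vertex therefore yields K_{4} as a minor, and since treewidth is minor-monotone, tw(G) ≥ tw(K_{4}) = 3. Hence tw(G) = 3 exactly.

3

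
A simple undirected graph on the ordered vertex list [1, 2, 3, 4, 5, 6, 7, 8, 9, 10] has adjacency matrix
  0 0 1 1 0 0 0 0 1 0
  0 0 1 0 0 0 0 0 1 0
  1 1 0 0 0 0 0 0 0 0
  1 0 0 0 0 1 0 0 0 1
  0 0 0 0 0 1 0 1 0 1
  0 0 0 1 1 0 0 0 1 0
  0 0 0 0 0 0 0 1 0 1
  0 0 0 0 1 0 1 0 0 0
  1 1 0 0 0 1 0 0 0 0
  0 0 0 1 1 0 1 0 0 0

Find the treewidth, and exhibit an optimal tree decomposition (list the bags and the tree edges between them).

Treewidth 2.
Bags: B1 = {1, 2, 3}  B2 = {1, 2, 9}  B3 = {1, 4, 9}  B4 = {4, 6, 9}  B5 = {4, 6, 10}  B6 = {5, 6, 10}  B7 = {5, 7, 10}  B8 = {5, 7, 8}
Tree: B1–B2, B2–B3, B3–B4, B4–B5, B5–B6, B6–B7, B7–B8

The largest bag has 3 vertices, giving width 2; this decomposition certifies tw(G) ≤ 2. For the lower bound, G contains the cycle 3–2–9–1–3, so G is not a forest; only forests have treewidth ≤ 1, hence tw(G) ≥ 2. Combining the bounds, tw(G) = 2.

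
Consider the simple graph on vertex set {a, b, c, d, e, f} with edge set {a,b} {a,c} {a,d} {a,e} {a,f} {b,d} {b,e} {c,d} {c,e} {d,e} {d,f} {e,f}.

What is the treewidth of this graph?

A width-3 tree decomposition is:
Bags: B1 = {a, d, e, f}  B2 = {a, c, d, e}  B3 = {a, b, d, e}
Tree: B1–B2, B2–B3
The largest bag has 4 vertices, giving width 3; this decomposition certifies tw(G) ≤ 3. For the lower bound, the 4 vertices {a, c, d, e} are pairwise adjacent, and any tree decomposition puts a clique entirely inside one bag — forcing width ≥ 3. Combining the bounds, tw(G) = 3.

3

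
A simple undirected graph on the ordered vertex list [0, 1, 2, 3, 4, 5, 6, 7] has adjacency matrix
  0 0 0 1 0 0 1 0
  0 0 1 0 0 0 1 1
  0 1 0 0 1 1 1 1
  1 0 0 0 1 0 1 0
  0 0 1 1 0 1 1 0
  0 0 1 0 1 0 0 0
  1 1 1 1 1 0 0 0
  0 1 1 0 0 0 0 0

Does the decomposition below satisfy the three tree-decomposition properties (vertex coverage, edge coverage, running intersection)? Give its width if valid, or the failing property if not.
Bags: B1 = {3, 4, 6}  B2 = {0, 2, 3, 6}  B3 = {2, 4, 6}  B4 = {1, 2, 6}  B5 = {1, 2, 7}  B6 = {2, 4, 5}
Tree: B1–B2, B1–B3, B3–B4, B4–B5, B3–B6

A tree decomposition must satisfy three properties: every vertex lies in some bag; for every edge, both endpoints lie together in some bag; and for every vertex, the bags containing it form a connected subtree. Here bags containing vertex 2 are not connected in the tree, so the decomposition is invalid.

No — bags containing vertex 2 are not connected in the tree.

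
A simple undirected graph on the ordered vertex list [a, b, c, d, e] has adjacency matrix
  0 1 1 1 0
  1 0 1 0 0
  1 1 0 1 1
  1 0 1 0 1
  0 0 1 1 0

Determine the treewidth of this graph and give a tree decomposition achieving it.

Treewidth 2.
One such decomposition:
Bags: B1 = {a, c, d}  B2 = {c, d, e}  B3 = {a, b, c}
Tree: B1–B2, B1–B3

The largest bag has 3 vertices, giving width 2; this decomposition certifies tw(G) ≤ 2. Conversely, {c, d, e} is a clique of size 3, and the vertices of any clique must share a bag in every tree decomposition; so some bag has ≥ 3 vertices and tw(G) ≥ 2. Hence tw(G) = 2 exactly.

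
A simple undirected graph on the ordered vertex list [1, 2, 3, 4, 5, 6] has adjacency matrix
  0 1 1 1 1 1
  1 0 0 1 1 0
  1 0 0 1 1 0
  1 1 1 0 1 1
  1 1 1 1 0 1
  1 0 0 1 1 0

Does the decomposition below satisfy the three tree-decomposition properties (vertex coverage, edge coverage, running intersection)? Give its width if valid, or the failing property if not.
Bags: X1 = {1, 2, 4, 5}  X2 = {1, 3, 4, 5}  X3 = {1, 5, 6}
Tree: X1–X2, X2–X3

A tree decomposition must satisfy three properties: every vertex lies in some bag; for every edge, both endpoints lie together in some bag; and for every vertex, the bags containing it form a connected subtree. Here edge (4,6) lies in no bag, so the decomposition is invalid.

No — edge (4,6) lies in no bag.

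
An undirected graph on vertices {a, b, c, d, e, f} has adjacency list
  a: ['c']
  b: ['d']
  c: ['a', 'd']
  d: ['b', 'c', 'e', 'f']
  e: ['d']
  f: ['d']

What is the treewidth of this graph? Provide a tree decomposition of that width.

Each bag holds 2 vertices, so the decomposition has width 1, which upper-bounds the treewidth. Since G has at least one edge (e.g. d–f), it is not an edgeless graph, so tw(G) ≥ 1. The upper and lower bounds meet at 1, so that is the treewidth.

Treewidth 1.
Bags: B1 = {d, f}  B2 = {c, d}  B3 = {d, e}  B4 = {b, d}  B5 = {a, c}
Tree: B1–B2, B1–B3, B2–B4, B2–B5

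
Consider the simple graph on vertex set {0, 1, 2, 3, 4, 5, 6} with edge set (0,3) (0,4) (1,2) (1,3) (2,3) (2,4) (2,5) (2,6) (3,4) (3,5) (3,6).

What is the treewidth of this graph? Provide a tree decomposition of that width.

Treewidth 2.
One such decomposition:
Bags: B1 = {2, 3, 4}  B2 = {1, 2, 3}  B3 = {2, 3, 6}  B4 = {2, 3, 5}  B5 = {0, 3, 4}
Tree: B1–B2, B1–B3, B1–B4, B1–B5

Every bag has size at most 3, so the width is 3 − 1 = 2 and tw(G) ≤ 2. For the lower bound, the 3 vertices {0, 3, 4} are pairwise adjacent, and any tree decomposition puts a clique entirely inside one bag — forcing width ≥ 2. Hence tw(G) = 2 exactly.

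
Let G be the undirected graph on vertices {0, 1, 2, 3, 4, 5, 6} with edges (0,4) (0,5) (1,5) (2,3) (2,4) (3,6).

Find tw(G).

1

A width-1 tree decomposition is:
Bags: B1 = {1, 5}  B2 = {0, 5}  B3 = {0, 4}  B4 = {2, 4}  B5 = {2, 3}  B6 = {3, 6}
Tree: B1–B2, B2–B3, B3–B4, B4–B5, B5–B6
Every bag has size at most 2, so the width is 2 − 1 = 1 and tw(G) ≤ 1. Any graph with an edge has treewidth ≥ 1, and G has the edge 1–5. Hence tw(G) = 1 exactly.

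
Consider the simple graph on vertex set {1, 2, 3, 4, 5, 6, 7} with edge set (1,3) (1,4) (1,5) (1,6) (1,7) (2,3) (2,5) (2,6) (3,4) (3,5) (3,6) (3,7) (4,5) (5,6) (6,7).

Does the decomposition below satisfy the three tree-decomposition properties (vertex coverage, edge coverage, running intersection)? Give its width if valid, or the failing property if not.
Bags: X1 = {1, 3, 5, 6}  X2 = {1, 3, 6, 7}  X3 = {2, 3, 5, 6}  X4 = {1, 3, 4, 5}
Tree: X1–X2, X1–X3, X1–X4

Every vertex of G appears in some bag (union = {1, 2, 3, 4, 5, 6, 7}); every edge is covered by a bag; and for each vertex v the set of bags containing v is connected in the bag tree. The decomposition is therefore valid. The largest bag has 4 vertices, so the width is 3.

Yes; width 3.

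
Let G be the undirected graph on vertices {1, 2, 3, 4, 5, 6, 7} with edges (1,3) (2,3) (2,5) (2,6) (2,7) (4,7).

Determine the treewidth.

A width-1 tree decomposition is:
Bags: B1 = {2, 6}  B2 = {2, 3}  B3 = {2, 7}  B4 = {1, 3}  B5 = {2, 5}  B6 = {4, 7}
Tree: B1–B2, B2–B3, B2–B4, B3–B5, B3–B6
Each bag holds 2 vertices, so the decomposition has width 1, which upper-bounds the treewidth. Since G has at least one edge (e.g. 2–6), it is not an edgeless graph, so tw(G) ≥ 1. The upper and lower bounds meet at 1, so that is the treewidth.

1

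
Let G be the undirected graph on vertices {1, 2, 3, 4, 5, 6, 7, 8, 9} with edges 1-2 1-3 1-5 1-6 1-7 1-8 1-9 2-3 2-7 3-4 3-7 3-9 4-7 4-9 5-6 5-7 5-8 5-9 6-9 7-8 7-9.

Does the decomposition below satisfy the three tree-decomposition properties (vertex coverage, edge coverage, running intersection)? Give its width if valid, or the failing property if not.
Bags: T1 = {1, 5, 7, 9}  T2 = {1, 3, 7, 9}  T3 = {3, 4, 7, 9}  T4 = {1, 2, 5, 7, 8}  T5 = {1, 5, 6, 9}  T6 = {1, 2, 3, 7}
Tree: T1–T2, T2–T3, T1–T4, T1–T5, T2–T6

No — bags containing vertex 2 are not connected in the tree.

A tree decomposition must satisfy three properties: every vertex lies in some bag; for every edge, both endpoints lie together in some bag; and for every vertex, the bags containing it form a connected subtree. Here bags containing vertex 2 are not connected in the tree, so the decomposition is invalid.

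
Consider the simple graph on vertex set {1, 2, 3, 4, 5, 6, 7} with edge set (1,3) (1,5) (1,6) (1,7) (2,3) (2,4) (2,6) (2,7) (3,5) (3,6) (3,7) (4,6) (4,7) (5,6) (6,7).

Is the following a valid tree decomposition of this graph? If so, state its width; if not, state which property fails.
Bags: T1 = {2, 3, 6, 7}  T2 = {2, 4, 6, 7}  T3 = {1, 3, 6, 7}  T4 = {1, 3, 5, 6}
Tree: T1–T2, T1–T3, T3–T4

Yes; width 3.

Vertex coverage: the bags together contain {1, 2, 3, 4, 5, 6, 7}, the full vertex set. Edge coverage: each edge of G has both endpoints in at least one bag. Running intersection: for every vertex, the bags containing it form a connected subtree. All three properties hold, so this is a valid tree decomposition of width max|bag| − 1 = 3, and hence tw(G) ≤ 3.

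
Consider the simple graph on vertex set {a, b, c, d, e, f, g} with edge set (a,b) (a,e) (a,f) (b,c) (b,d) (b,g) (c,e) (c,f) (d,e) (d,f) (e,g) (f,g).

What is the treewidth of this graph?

A width-3 tree decomposition is:
Bags: B1 = {b, d, e, f}  B2 = {a, b, e, f}  B3 = {b, c, e, f}  B4 = {b, e, f, g}
Tree: B1–B2, B2–B3, B3–B4
Every bag has size at most 4, so the width is 4 − 1 = 3 and tw(G) ≤ 3. For the lower bound: the 4 vertex sets {d,e}, {a,b}, {f}, {c} are disjoint, each induces a connected subgraph, and every pair is joined by at least one edge of G. Contracting each set to a single vertex therefore yields K_{4} as a minor, and since treewidth is minor-monotone, tw(G) ≥ tw(K_{4}) = 3. The upper and lower bounds meet at 3, so that is the treewidth.

3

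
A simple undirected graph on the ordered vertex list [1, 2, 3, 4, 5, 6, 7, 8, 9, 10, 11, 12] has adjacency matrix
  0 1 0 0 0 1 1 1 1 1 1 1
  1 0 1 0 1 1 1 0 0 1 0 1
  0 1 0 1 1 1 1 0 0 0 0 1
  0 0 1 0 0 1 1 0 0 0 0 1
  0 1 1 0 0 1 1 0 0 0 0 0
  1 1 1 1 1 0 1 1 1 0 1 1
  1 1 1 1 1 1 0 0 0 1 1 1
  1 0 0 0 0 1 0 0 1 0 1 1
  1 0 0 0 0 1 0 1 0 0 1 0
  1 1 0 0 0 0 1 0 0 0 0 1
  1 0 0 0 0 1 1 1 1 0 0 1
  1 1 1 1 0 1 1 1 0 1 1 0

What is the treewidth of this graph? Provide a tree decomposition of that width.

Each bag holds 5 vertices, so the decomposition has width 4, which upper-bounds the treewidth. For the lower bound, the 5 vertices {1, 2, 7, 10, 12} are pairwise adjacent, and any tree decomposition puts a clique entirely inside one bag — forcing width ≥ 4. The upper and lower bounds meet at 4, so that is the treewidth.

Treewidth 4.
Bags: B1 = {1, 6, 7, 11, 12}  B2 = {1, 6, 8, 11, 12}  B3 = {1, 2, 6, 7, 12}  B4 = {2, 3, 6, 7, 12}  B5 = {1, 6, 8, 9, 11}  B6 = {3, 4, 6, 7, 12}  B7 = {2, 3, 5, 6, 7}  B8 = {1, 2, 7, 10, 12}
Tree: B1–B2, B1–B3, B3–B4, B2–B5, B4–B6, B4–B7, B3–B8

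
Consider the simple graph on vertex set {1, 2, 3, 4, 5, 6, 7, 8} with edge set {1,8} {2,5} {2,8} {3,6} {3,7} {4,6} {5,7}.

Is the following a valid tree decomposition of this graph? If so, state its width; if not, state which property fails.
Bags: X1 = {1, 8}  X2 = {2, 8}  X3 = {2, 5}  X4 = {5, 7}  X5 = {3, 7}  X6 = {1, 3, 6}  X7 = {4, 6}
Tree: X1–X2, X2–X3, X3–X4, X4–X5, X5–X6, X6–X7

A tree decomposition must satisfy three properties: every vertex lies in some bag; for every edge, both endpoints lie together in some bag; and for every vertex, the bags containing it form a connected subtree. Here bags containing vertex 1 are not connected in the tree, so the decomposition is invalid.

No — bags containing vertex 1 are not connected in the tree.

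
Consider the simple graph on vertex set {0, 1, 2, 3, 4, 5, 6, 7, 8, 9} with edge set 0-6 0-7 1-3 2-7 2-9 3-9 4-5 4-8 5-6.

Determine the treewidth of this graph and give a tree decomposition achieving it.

Every bag has size at most 2, so the width is 2 − 1 = 1 and tw(G) ≤ 1. Since G has at least one edge (e.g. 1–3), it is not an edgeless graph, so tw(G) ≥ 1. Combining the bounds, tw(G) = 1.

Treewidth 1.
One optimal decomposition is:
Bags: B1 = {1, 3}  B2 = {3, 9}  B3 = {2, 9}  B4 = {2, 7}  B5 = {0, 7}  B6 = {0, 6}  B7 = {5, 6}  B8 = {4, 5}  B9 = {4, 8}
Tree: B1–B2, B2–B3, B3–B4, B4–B5, B5–B6, B6–B7, B7–B8, B8–B9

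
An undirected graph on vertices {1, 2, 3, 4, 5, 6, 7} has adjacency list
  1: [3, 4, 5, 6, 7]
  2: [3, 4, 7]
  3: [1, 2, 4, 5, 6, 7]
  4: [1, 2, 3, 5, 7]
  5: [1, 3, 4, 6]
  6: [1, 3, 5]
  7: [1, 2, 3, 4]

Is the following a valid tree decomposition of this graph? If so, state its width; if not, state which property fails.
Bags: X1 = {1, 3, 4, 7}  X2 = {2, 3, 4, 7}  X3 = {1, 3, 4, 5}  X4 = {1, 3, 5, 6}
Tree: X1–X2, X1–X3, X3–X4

Checking the three conditions: (i) the bags cover all of {1, 2, 3, 4, 5, 6, 7}; (ii) for each edge, some bag contains both endpoints; (iii) the bags containing any fixed vertex form a subtree. All hold, so the decomposition is valid with width 4 − 1 = 3.

Yes; width 3.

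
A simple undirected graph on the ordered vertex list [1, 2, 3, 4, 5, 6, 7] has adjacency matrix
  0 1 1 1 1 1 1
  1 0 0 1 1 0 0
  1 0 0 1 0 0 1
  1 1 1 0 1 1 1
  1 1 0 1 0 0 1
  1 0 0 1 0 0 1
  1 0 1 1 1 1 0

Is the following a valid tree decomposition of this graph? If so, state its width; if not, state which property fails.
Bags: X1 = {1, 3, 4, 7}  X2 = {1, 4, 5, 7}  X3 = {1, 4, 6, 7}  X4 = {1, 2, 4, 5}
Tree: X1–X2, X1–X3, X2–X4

Yes; width 3.

Vertex coverage: the bags together contain {1, 2, 3, 4, 5, 6, 7}, the full vertex set. Edge coverage: each edge of G has both endpoints in at least one bag. Running intersection: for every vertex, the bags containing it form a connected subtree. All three properties hold, so this is a valid tree decomposition of width max|bag| − 1 = 3, and hence tw(G) ≤ 3.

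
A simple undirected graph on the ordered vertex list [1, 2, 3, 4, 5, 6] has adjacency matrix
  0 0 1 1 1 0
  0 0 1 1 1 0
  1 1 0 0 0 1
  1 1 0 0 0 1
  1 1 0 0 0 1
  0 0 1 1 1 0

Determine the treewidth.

A width-3 tree decomposition is:
Bags: B1 = {1, 2, 4, 6}  B2 = {1, 2, 3, 6}  B3 = {1, 2, 5, 6}
Tree: B1–B2, B2–B3
Every bag has size at most 4, so the width is 4 − 1 = 3 and tw(G) ≤ 3. For the lower bound: the 4 vertex sets {4,6}, {1,3}, {2}, {5} are disjoint, each induces a connected subgraph, and every pair is joined by at least one edge of G. Contracting each set to a single vertex therefore yields K_{4} as a minor, and since treewidth is minor-monotone, tw(G) ≥ tw(K_{4}) = 3. Hence tw(G) = 3 exactly.

3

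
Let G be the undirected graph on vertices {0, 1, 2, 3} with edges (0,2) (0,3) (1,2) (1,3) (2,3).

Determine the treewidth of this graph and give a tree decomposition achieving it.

Treewidth 2.
Bags: B1 = {0, 2, 3}  B2 = {1, 2, 3}
Tree: B1–B2

Every bag has size at most 3, so the width is 3 − 1 = 2 and tw(G) ≤ 2. For the lower bound, the 3 vertices {0, 2, 3} are pairwise adjacent, and any tree decomposition puts a clique entirely inside one bag — forcing width ≥ 2. Therefore the treewidth is 2.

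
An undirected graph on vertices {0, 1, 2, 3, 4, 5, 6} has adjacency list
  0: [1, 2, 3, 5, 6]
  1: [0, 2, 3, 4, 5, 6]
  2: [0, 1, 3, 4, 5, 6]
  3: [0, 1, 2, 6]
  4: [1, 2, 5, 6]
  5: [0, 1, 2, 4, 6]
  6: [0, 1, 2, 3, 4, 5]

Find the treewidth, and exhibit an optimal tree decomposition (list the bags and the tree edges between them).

Every bag has size at most 5, so the width is 5 − 1 = 4 and tw(G) ≤ 4. Conversely, {0, 1, 2, 3, 6} is a clique of size 5, and the vertices of any clique must share a bag in every tree decomposition; so some bag has ≥ 5 vertices and tw(G) ≥ 4. Therefore the treewidth is 4.

Treewidth 4.
One optimal decomposition is:
Bags: B1 = {0, 1, 2, 5, 6}  B2 = {0, 1, 2, 3, 6}  B3 = {1, 2, 4, 5, 6}
Tree: B1–B2, B1–B3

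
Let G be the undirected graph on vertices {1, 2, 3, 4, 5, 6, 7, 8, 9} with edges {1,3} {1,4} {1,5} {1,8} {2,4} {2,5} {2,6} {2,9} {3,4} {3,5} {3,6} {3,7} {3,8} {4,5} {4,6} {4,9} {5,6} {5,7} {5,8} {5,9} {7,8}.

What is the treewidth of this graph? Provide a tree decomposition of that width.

Treewidth 3.
One such decomposition:
Bags: B1 = {2, 4, 5, 6}  B2 = {3, 4, 5, 6}  B3 = {2, 4, 5, 9}  B4 = {1, 3, 4, 5}  B5 = {1, 3, 5, 8}  B6 = {3, 5, 7, 8}
Tree: B1–B2, B1–B3, B2–B4, B4–B5, B5–B6

Every bag has size at most 4, so the width is 4 − 1 = 3 and tw(G) ≤ 3. Conversely, {2, 4, 5, 9} is a clique of size 4, and the vertices of any clique must share a bag in every tree decomposition; so some bag has ≥ 4 vertices and tw(G) ≥ 3. Hence tw(G) = 3 exactly.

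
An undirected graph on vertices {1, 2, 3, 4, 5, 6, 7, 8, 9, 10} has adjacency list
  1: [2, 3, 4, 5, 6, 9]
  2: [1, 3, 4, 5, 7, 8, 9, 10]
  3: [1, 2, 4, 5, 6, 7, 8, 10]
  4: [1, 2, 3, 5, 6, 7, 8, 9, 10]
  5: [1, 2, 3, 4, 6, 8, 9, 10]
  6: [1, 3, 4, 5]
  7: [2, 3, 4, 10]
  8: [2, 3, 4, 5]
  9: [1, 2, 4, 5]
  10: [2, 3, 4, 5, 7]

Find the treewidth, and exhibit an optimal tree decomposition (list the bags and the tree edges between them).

The largest bag has 5 vertices, giving width 4; this decomposition certifies tw(G) ≤ 4. For the lower bound, the 5 vertices {1, 2, 4, 5, 9} are pairwise adjacent, and any tree decomposition puts a clique entirely inside one bag — forcing width ≥ 4. The upper and lower bounds meet at 4, so that is the treewidth.

Treewidth 4.
Bags: B1 = {1, 2, 4, 5, 9}  B2 = {1, 2, 3, 4, 5}  B3 = {2, 3, 4, 5, 10}  B4 = {1, 3, 4, 5, 6}  B5 = {2, 3, 4, 7, 10}  B6 = {2, 3, 4, 5, 8}
Tree: B1–B2, B2–B3, B2–B4, B3–B5, B3–B6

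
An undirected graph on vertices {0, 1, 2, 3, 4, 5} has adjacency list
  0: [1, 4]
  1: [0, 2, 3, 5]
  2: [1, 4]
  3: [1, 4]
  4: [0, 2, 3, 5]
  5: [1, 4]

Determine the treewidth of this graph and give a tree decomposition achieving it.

Treewidth 2.
Bags: B1 = {1, 2, 4}  B2 = {1, 3, 4}  B3 = {1, 4, 5}  B4 = {0, 1, 4}
Tree: B1–B2, B2–B3, B3–B4

Every bag has size at most 3, so the width is 3 − 1 = 2 and tw(G) ≤ 2. Since 2–4–3–1–2 is a cycle in G, G is not acyclic. Forests are exactly the graphs of treewidth ≤ 1, so tw(G) ≥ 2. Hence tw(G) = 2 exactly.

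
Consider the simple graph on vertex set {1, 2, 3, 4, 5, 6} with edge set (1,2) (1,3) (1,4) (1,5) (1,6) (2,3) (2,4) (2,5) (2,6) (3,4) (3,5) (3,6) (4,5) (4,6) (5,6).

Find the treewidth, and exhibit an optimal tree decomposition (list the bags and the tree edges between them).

A single bag containing all 6 vertices is trivially a valid decomposition of width 5. Conversely, {1, 2, 3, 4, 5, 6} is a clique of size 6, and the vertices of any clique must share a bag in every tree decomposition; so some bag has ≥ 6 vertices and tw(G) ≥ 5. The upper and lower bounds meet at 5, so that is the treewidth.

Treewidth 5.
One such decomposition:
Bags: B1 = {1, 2, 3, 4, 5, 6}
Tree: (single bag)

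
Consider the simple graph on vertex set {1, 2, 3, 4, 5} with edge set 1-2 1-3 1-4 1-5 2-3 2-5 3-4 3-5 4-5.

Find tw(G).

3

A width-3 tree decomposition is:
Bags: B1 = {1, 3, 4, 5}  B2 = {1, 2, 3, 5}
Tree: B1–B2
Every bag has size at most 4, so the width is 4 − 1 = 3 and tw(G) ≤ 3. On the other hand G contains the 4-clique {1, 2, 3, 5}. A clique must lie in a single bag of any decomposition, so no decomposition can have width below 3. Combining the bounds, tw(G) = 3.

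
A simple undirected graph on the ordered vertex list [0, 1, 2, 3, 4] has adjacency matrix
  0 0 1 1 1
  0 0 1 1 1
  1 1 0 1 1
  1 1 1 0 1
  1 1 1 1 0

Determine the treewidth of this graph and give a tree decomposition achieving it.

Treewidth 3.
Bags: B1 = {0, 2, 3, 4}  B2 = {1, 2, 3, 4}
Tree: B1–B2

Every bag has size at most 4, so the width is 4 − 1 = 3 and tw(G) ≤ 3. For the lower bound, the 4 vertices {0, 2, 3, 4} are pairwise adjacent, and any tree decomposition puts a clique entirely inside one bag — forcing width ≥ 3. Hence tw(G) = 3 exactly.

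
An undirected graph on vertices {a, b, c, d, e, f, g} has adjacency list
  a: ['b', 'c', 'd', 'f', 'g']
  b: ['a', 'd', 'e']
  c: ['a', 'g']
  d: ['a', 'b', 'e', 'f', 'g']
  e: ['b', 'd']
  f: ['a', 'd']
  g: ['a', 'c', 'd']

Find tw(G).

A width-2 tree decomposition is:
Bags: B1 = {a, d, f}  B2 = {a, d, g}  B3 = {a, c, g}  B4 = {a, b, d}  B5 = {b, d, e}
Tree: B1–B2, B2–B3, B1–B4, B4–B5
Each bag holds 3 vertices, so the decomposition has width 2, which upper-bounds the treewidth. Conversely, {b, d, e} is a clique of size 3, and the vertices of any clique must share a bag in every tree decomposition; so some bag has ≥ 3 vertices and tw(G) ≥ 2. The upper and lower bounds meet at 2, so that is the treewidth.

2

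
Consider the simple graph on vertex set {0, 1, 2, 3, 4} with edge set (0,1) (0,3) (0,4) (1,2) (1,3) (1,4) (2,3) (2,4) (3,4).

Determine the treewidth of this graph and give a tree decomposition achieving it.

Treewidth 3.
One such decomposition:
Bags: B1 = {0, 1, 3, 4}  B2 = {1, 2, 3, 4}
Tree: B1–B2

The largest bag has 4 vertices, giving width 3; this decomposition certifies tw(G) ≤ 3. Conversely, {0, 1, 3, 4} is a clique of size 4, and the vertices of any clique must share a bag in every tree decomposition; so some bag has ≥ 4 vertices and tw(G) ≥ 3. Combining the bounds, tw(G) = 3.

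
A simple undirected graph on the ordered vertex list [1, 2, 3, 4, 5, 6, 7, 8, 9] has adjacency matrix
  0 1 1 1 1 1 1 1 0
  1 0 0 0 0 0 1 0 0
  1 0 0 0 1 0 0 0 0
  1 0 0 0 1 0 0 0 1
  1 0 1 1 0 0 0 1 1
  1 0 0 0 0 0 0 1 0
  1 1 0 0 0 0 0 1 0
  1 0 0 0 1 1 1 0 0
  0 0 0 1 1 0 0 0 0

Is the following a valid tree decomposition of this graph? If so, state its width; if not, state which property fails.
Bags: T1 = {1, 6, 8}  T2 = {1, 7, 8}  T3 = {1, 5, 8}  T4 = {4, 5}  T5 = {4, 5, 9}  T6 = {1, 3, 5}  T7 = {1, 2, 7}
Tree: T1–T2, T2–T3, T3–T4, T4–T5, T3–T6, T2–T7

A tree decomposition must satisfy three properties: every vertex lies in some bag; for every edge, both endpoints lie together in some bag; and for every vertex, the bags containing it form a connected subtree. Here edge (1,4) lies in no bag, so the decomposition is invalid.

No — edge (1,4) lies in no bag.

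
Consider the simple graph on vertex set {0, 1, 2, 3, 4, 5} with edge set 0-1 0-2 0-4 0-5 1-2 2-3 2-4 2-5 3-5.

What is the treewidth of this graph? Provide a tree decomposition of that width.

Treewidth 2.
One optimal decomposition is:
Bags: B1 = {2, 3, 5}  B2 = {0, 2, 5}  B3 = {0, 2, 4}  B4 = {0, 1, 2}
Tree: B1–B2, B2–B3, B3–B4

Each bag holds 3 vertices, so the decomposition has width 2, which upper-bounds the treewidth. On the other hand G contains the 3-clique {0, 1, 2}. A clique must lie in a single bag of any decomposition, so no decomposition can have width below 2. The upper and lower bounds meet at 2, so that is the treewidth.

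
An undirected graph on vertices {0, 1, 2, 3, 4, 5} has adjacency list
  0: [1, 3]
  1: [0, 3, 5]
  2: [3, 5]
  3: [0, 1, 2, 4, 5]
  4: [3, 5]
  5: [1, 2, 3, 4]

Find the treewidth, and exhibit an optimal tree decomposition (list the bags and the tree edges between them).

Treewidth 2.
One such decomposition:
Bags: B1 = {3, 4, 5}  B2 = {1, 3, 5}  B3 = {0, 1, 3}  B4 = {2, 3, 5}
Tree: B1–B2, B2–B3, B2–B4

Each bag holds 3 vertices, so the decomposition has width 2, which upper-bounds the treewidth. On the other hand G contains the 3-clique {0, 1, 3}. A clique must lie in a single bag of any decomposition, so no decomposition can have width below 2. The upper and lower bounds meet at 2, so that is the treewidth.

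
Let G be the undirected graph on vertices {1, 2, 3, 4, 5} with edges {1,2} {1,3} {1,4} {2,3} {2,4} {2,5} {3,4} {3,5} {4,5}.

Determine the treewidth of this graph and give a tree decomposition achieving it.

The largest bag has 4 vertices, giving width 3; this decomposition certifies tw(G) ≤ 3. Conversely, {1, 2, 3, 4} is a clique of size 4, and the vertices of any clique must share a bag in every tree decomposition; so some bag has ≥ 4 vertices and tw(G) ≥ 3. The upper and lower bounds meet at 3, so that is the treewidth.

Treewidth 3.
One such decomposition:
Bags: B1 = {1, 2, 3, 4}  B2 = {2, 3, 4, 5}
Tree: B1–B2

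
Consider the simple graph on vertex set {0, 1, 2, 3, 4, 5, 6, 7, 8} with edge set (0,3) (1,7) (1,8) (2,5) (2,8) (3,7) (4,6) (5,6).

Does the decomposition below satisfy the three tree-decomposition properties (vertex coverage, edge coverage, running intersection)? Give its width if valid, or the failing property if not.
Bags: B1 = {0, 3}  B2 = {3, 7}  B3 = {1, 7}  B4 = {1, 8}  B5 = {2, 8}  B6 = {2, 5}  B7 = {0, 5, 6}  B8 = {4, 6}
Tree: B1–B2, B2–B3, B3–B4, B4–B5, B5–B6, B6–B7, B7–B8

A tree decomposition must satisfy three properties: every vertex lies in some bag; for every edge, both endpoints lie together in some bag; and for every vertex, the bags containing it form a connected subtree. Here bags containing vertex 0 are not connected in the tree, so the decomposition is invalid.

No — bags containing vertex 0 are not connected in the tree.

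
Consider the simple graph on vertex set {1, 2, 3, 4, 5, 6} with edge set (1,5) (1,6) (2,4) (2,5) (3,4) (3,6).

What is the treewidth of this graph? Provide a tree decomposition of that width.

Treewidth 2.
One such decomposition:
Bags: B1 = {1, 3, 6}  B2 = {1, 3, 4}  B3 = {1, 2, 4}  B4 = {1, 2, 5}
Tree: B1–B2, B2–B3, B3–B4

Every bag has size at most 3, so the width is 3 − 1 = 2 and tw(G) ≤ 2. For the lower bound, G contains the cycle 1–6–3–4–2–5–1, so G is not a forest; only forests have treewidth ≤ 1, hence tw(G) ≥ 2. The upper and lower bounds meet at 2, so that is the treewidth.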